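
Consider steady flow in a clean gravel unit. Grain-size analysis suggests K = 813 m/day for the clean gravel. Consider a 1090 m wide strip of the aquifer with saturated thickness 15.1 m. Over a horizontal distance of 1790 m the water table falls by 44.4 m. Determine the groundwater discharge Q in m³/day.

332000

Cross-sectional area A = 1090 × 15.1 = 16459 m².
Hydraulic gradient i = Δh / L = 44.4 / 1790 = 0.02480.
Darcy's law: Q = K · A · i = 813.0 × 16459 × 0.02480 = 3.319e+05 m³/day.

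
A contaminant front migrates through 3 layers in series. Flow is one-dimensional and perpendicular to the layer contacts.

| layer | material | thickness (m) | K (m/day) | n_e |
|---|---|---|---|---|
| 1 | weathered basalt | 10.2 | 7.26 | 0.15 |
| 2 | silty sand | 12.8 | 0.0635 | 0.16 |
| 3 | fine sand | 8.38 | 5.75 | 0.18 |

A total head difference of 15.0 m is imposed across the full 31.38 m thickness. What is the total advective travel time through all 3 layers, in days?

With flow normal to the layers, continuity requires the same specific discharge q through every layer.
Σ(b_i/K_i) = 10.2/7.26 + 12.8/0.0635 + 8.38/5.75 = 204.4 d.
q = Δh / Σ(b_i/K_i) = 15.0 / 204.4 = 0.07337 m/day.
In each layer the seepage velocity is v_i = q/n_i, so the layer transit time is t_i = b_i·n_i / q:
  layer 1 (weathered basalt): t_1 = 10.2 × 0.15 / 0.07337 = 20.85 d
  layer 2 (silty sand): t_2 = 12.8 × 0.16 / 0.07337 = 27.91 d
  layer 3 (fine sand): t_3 = 8.38 × 0.18 / 0.07337 = 20.56 d
Total t = Σ t_i = 69.32 days.

69.3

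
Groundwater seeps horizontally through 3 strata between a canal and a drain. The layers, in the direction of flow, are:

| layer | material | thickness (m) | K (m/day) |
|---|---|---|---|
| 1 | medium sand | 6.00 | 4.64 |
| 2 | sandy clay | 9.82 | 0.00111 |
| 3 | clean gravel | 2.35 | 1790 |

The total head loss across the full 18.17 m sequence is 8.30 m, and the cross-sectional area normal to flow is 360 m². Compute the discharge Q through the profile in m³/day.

Flow is perpendicular to layering, so the layers act in series and the equivalent K is the thickness-weighted harmonic mean.
Total thickness L = 6.00 + 9.82 + 2.35 = 18.17 m.
Σ(b_i/K_i) = 6.00/4.64 + 9.82/0.00111 + 2.35/1790 = 8848 d.
K_eq = L / Σ(b_i/K_i) = 18.17 / 8848 = 0.002054 m/day.
Q = K_eq · A · (Δh/L) = 0.002054 × 360 × (8.30/18.17) = 0.3377 m³/day.

0.338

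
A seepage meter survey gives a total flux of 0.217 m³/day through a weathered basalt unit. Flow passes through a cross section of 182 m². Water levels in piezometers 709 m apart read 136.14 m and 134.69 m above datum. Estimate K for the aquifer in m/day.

0.583

Hydraulic gradient i = (136.14 − 134.69) / 709 = 1.45 / 709 = 0.002045.
From Q = K·A·i, K = Q / (A·i) = 0.217 / (182.0 × 0.002045) = 0.5830 m/day.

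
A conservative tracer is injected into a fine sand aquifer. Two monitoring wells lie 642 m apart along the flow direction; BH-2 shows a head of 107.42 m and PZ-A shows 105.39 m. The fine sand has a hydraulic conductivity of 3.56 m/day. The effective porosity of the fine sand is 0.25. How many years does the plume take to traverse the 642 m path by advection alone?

39.0

Hydraulic gradient i = (107.42 − 105.39) / 642 = 2.03 / 642 = 0.003162.
Darcy flux q = K · i = 3.560 × 0.003162 = 0.01126 m/day.
Seepage velocity v = q / n_e = 0.01126 / 0.25 = 0.04503 m/day.
Travel time t = L / v = 642 / 0.04503 = 14258 days = 39.04 years.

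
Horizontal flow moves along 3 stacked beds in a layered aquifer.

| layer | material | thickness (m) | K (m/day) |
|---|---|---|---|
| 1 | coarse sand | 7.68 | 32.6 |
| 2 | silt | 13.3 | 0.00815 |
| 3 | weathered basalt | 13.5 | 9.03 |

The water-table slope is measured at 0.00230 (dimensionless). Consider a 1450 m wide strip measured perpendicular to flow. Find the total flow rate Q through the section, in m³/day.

1240

Flow is parallel to layering, so each bed carries its own Darcy discharge and the transmissivities add.
Σ(K_i·b_i) = 32.6×7.68 + 0.00815×13.3 + 9.03×13.5 = 372.4 m²/day.
Hydraulic gradient i = 0.00230.
Q = Σ(K_i·b_i) · W · i = 372.4 × 1450 × 0.002300 = 1242 m³/day.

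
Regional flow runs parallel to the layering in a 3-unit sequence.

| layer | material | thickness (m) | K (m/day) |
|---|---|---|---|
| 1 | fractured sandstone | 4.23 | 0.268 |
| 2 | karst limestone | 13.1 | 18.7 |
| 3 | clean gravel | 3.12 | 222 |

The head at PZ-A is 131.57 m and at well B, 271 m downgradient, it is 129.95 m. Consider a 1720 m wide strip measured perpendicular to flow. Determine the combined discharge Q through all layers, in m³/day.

Flow is parallel to layering, so each bed carries its own Darcy discharge and the transmissivities add.
Σ(K_i·b_i) = 0.268×4.23 + 18.7×13.1 + 222×3.12 = 938.7 m²/day.
Hydraulic gradient i = (131.57 − 129.95) / 271 = 1.62 / 271 = 0.005978.
Q = Σ(K_i·b_i) · W · i = 938.7 × 1720 × 0.005978 = 9652 m³/day.

9650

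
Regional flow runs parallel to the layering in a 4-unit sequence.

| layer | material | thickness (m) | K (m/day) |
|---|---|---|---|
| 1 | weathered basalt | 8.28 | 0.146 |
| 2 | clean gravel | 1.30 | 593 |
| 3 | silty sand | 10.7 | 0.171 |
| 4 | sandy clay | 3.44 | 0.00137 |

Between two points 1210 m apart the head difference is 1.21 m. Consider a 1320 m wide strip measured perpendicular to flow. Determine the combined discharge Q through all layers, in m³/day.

1020

Flow is parallel to layering, so each bed carries its own Darcy discharge and the transmissivities add.
Σ(K_i·b_i) = 0.146×8.28 + 593×1.30 + 0.171×10.7 + 0.00137×3.44 = 773.9 m²/day.
Hydraulic gradient i = Δh / L = 1.21 / 1210 = 0.001000.
Q = Σ(K_i·b_i) · W · i = 773.9 × 1320 × 0.001000 = 1022 m³/day.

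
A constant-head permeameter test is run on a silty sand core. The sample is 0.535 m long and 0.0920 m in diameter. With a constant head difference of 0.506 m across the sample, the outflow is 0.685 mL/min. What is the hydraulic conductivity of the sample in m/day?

Cross-sectional area A = π·(d/2)² = π × (0.0920/2)² = 0.006648 m².
Convert discharge: 0.685 mL/min = 1.142e-08 m³/s.
Darcy's law rearranged: K = Q·L / (A·Δh) = 1.142e-08 × 0.535 / (0.006648 × 0.506) = 1.816e-06 m/s = 0.1569 m/day.

0.157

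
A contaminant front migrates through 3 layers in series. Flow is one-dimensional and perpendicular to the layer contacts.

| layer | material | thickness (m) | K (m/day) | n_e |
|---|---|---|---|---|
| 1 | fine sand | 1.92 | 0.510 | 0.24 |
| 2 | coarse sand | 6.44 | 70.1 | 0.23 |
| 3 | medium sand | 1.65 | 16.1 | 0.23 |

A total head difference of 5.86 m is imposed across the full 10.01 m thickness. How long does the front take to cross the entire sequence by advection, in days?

1.57

With flow normal to the layers, continuity requires the same specific discharge q through every layer.
Σ(b_i/K_i) = 1.92/0.510 + 6.44/70.1 + 1.65/16.1 = 3.959 d.
q = Δh / Σ(b_i/K_i) = 5.86 / 3.959 = 1.480 m/day.
In each layer the seepage velocity is v_i = q/n_i, so the layer transit time is t_i = b_i·n_i / q:
  layer 1 (fine sand): t_1 = 1.92 × 0.24 / 1.480 = 0.3113 d
  layer 2 (coarse sand): t_2 = 6.44 × 0.23 / 1.480 = 1.001 d
  layer 3 (medium sand): t_3 = 1.65 × 0.23 / 1.480 = 0.2564 d
Total t = Σ t_i = 1.568 days.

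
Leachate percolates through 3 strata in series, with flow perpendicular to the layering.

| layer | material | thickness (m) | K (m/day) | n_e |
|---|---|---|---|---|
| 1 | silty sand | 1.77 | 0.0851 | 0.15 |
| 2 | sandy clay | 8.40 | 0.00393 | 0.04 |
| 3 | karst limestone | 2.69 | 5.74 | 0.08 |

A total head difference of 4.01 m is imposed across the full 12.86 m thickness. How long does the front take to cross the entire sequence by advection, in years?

1.20

With flow normal to the layers, continuity requires the same specific discharge q through every layer.
Σ(b_i/K_i) = 1.77/0.0851 + 8.40/0.00393 + 2.69/5.74 = 2159 d.
q = Δh / Σ(b_i/K_i) = 4.01 / 2159 = 0.001858 m/day.
In each layer the seepage velocity is v_i = q/n_i, so the layer transit time is t_i = b_i·n_i / q:
  layer 1 (silty sand): t_1 = 1.77 × 0.15 / 0.001858 = 142.9 d
  layer 2 (sandy clay): t_2 = 8.40 × 0.04 / 0.001858 = 180.9 d
  layer 3 (karst limestone): t_3 = 2.69 × 0.08 / 0.001858 = 115.8 d
Total t = Σ t_i = 439.6 days = 1.204 years.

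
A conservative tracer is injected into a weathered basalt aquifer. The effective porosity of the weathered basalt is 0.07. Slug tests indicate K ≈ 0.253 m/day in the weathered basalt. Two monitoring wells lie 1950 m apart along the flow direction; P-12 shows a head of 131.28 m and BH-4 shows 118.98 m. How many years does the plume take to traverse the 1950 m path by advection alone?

234

Hydraulic gradient i = (131.28 − 118.98) / 1950 = 12.3 / 1950 = 0.006308.
Darcy flux q = K · i = 0.2530 × 0.006308 = 0.001596 m/day.
Seepage velocity v = q / n_e = 0.001596 / 0.07 = 0.02280 m/day.
Travel time t = L / v = 1950 / 0.02280 = 85535 days = 234.2 years.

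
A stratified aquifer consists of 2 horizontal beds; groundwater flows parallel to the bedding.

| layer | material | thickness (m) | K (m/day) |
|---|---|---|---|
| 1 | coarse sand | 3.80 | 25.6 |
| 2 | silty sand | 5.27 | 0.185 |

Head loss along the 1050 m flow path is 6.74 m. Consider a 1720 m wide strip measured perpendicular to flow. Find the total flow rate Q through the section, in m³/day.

1080

Flow is parallel to layering, so each bed carries its own Darcy discharge and the transmissivities add.
Σ(K_i·b_i) = 25.6×3.80 + 0.185×5.27 = 98.25 m²/day.
Hydraulic gradient i = Δh / L = 6.74 / 1050 = 0.006419.
Q = Σ(K_i·b_i) · W · i = 98.25 × 1720 × 0.006419 = 1085 m³/day.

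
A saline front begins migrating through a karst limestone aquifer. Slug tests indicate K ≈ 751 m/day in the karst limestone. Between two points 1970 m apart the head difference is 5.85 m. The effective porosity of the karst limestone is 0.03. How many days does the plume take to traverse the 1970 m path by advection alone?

26.5

Hydraulic gradient i = Δh / L = 5.85 / 1970 = 0.002970.
Darcy flux q = K · i = 751.0 × 0.002970 = 2.230 m/day.
Seepage velocity v = q / n_e = 2.230 / 0.03 = 74.34 m/day.
Travel time t = L / v = 1970 / 74.34 = 26.50 days.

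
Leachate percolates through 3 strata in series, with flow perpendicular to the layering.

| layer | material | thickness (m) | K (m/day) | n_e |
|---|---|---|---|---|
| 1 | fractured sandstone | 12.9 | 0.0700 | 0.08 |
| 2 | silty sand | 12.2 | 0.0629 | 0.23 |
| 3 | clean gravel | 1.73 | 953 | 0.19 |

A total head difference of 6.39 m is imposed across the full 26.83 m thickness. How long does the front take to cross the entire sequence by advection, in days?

With flow normal to the layers, continuity requires the same specific discharge q through every layer.
Σ(b_i/K_i) = 12.9/0.0700 + 12.2/0.0629 + 1.73/953 = 378.2 d.
q = Δh / Σ(b_i/K_i) = 6.39 / 378.2 = 0.01689 m/day.
In each layer the seepage velocity is v_i = q/n_i, so the layer transit time is t_i = b_i·n_i / q:
  layer 1 (fractured sandstone): t_1 = 12.9 × 0.08 / 0.01689 = 61.09 d
  layer 2 (silty sand): t_2 = 12.2 × 0.23 / 0.01689 = 166.1 d
  layer 3 (clean gravel): t_3 = 1.73 × 0.19 / 0.01689 = 19.46 d
Total t = Σ t_i = 246.6 days.

247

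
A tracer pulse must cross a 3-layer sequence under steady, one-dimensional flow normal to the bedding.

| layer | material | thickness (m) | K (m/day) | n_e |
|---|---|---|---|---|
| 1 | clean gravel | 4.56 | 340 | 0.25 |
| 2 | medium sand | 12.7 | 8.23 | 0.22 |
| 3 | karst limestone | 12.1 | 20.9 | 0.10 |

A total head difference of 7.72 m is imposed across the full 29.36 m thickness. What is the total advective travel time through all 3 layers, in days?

With flow normal to the layers, continuity requires the same specific discharge q through every layer.
Σ(b_i/K_i) = 4.56/340 + 12.7/8.23 + 12.1/20.9 = 2.135 d.
q = Δh / Σ(b_i/K_i) = 7.72 / 2.135 = 3.615 m/day.
In each layer the seepage velocity is v_i = q/n_i, so the layer transit time is t_i = b_i·n_i / q:
  layer 1 (clean gravel): t_1 = 4.56 × 0.25 / 3.615 = 0.3153 d
  layer 2 (medium sand): t_2 = 12.7 × 0.22 / 3.615 = 0.7729 d
  layer 3 (karst limestone): t_3 = 12.1 × 0.10 / 3.615 = 0.3347 d
Total t = Σ t_i = 1.423 days.

1.42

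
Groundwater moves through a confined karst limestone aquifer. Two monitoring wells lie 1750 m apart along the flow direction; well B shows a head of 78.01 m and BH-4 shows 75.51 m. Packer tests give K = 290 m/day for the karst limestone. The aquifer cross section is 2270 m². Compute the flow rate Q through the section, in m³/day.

940

Hydraulic gradient i = (78.01 − 75.51) / 1750 = 2.5 / 1750 = 0.001429.
Darcy's law: Q = K · A · i = 290.0 × 2270 × 0.001429 = 940.4 m³/day.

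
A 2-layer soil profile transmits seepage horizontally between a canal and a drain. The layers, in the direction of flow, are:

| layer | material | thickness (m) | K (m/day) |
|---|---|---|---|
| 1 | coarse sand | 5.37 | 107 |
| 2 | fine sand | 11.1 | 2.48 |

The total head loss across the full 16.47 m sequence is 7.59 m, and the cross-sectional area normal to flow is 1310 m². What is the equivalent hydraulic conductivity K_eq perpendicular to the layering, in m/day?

3.64

Flow is perpendicular to layering, so the layers act in series and the equivalent K is the thickness-weighted harmonic mean.
Total thickness L = 5.37 + 11.1 = 16.47 m.
Σ(b_i/K_i) = 5.37/107 + 11.1/2.48 = 4.526 d.
K_eq = L / Σ(b_i/K_i) = 16.47 / 4.526 = 3.639 m/day.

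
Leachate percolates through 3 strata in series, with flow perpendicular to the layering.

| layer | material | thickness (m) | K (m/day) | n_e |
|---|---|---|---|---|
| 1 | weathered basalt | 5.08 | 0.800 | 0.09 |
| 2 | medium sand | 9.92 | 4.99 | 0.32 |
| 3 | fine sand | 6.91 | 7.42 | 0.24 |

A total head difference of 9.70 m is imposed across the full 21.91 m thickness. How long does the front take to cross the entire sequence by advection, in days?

With flow normal to the layers, continuity requires the same specific discharge q through every layer.
Σ(b_i/K_i) = 5.08/0.800 + 9.92/4.99 + 6.91/7.42 = 9.269 d.
q = Δh / Σ(b_i/K_i) = 9.70 / 9.269 = 1.046 m/day.
In each layer the seepage velocity is v_i = q/n_i, so the layer transit time is t_i = b_i·n_i / q:
  layer 1 (weathered basalt): t_1 = 5.08 × 0.09 / 1.046 = 0.4369 d
  layer 2 (medium sand): t_2 = 9.92 × 0.32 / 1.046 = 3.033 d
  layer 3 (fine sand): t_3 = 6.91 × 0.24 / 1.046 = 1.585 d
Total t = Σ t_i = 5.055 days.

5.06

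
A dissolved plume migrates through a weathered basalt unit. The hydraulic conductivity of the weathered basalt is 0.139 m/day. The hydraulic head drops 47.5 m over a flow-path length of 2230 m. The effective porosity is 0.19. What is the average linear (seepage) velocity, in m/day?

0.0156

Hydraulic gradient i = Δh / L = 47.5 / 2230 = 0.02130.
Darcy flux q = K · i = 0.1390 × 0.02130 = 0.002961 m/day.
Seepage velocity v = q / n_e = 0.002961 / 0.19 = 0.01558 m/day.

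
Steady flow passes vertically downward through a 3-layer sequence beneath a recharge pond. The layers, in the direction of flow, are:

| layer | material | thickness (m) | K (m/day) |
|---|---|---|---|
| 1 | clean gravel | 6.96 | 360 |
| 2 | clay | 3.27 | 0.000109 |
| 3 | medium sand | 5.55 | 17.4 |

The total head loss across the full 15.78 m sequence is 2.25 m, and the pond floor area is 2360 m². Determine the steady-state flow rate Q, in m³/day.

Flow is perpendicular to layering, so the layers act in series and the equivalent K is the thickness-weighted harmonic mean.
Total thickness L = 6.96 + 3.27 + 5.55 = 15.78 m.
Σ(b_i/K_i) = 6.96/360 + 3.27/0.000109 + 5.55/17.4 = 30000 d.
K_eq = L / Σ(b_i/K_i) = 15.78 / 30000 = 0.0005260 m/day.
Q = K_eq · A · (Δh/L) = 0.0005260 × 2360 × (2.25/15.78) = 0.1770 m³/day.

0.177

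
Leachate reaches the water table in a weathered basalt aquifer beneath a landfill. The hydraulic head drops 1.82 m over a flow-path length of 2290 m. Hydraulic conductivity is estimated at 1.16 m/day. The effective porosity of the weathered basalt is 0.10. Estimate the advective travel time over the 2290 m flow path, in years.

680

Hydraulic gradient i = Δh / L = 1.82 / 2290 = 0.0007948.
Darcy flux q = K · i = 1.160 × 0.0007948 = 0.0009219 m/day.
Seepage velocity v = q / n_e = 0.0009219 / 0.10 = 0.009219 m/day.
Travel time t = L / v = 2290 / 0.009219 = 2.484e+05 days = 680.1 years.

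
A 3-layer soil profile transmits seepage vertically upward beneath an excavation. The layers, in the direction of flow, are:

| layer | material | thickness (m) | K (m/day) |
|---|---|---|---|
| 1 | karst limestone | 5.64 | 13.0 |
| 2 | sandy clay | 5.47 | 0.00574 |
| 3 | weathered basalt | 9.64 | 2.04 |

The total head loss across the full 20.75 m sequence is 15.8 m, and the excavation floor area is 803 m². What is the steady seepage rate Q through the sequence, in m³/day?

13.2

Flow is perpendicular to layering, so the layers act in series and the equivalent K is the thickness-weighted harmonic mean.
Total thickness L = 5.64 + 5.47 + 9.64 = 20.75 m.
Σ(b_i/K_i) = 5.64/13.0 + 5.47/0.00574 + 9.64/2.04 = 958.1 d.
K_eq = L / Σ(b_i/K_i) = 20.75 / 958.1 = 0.02166 m/day.
Q = K_eq · A · (Δh/L) = 0.02166 × 803 × (15.8/20.75) = 13.24 m³/day.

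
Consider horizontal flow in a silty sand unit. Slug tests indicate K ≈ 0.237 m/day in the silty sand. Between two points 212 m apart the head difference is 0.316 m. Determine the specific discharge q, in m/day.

0.000353

Hydraulic gradient i = Δh / L = 0.316 / 212 = 0.001491.
Specific discharge q = K · i = 0.2370 × 0.001491 = 0.0003533 m/day.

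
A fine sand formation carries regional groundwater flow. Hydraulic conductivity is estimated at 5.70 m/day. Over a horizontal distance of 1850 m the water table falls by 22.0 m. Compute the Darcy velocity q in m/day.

0.0678

Hydraulic gradient i = Δh / L = 22.0 / 1850 = 0.01189.
Specific discharge q = K · i = 5.700 × 0.01189 = 0.06778 m/day.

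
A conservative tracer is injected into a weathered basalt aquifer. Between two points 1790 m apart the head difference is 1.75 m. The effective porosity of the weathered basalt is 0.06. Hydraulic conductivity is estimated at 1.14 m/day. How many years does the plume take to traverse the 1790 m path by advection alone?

264

Hydraulic gradient i = Δh / L = 1.75 / 1790 = 0.0009777.
Darcy flux q = K · i = 1.140 × 0.0009777 = 0.001115 m/day.
Seepage velocity v = q / n_e = 0.001115 / 0.06 = 0.01858 m/day.
Travel time t = L / v = 1790 / 0.01858 = 96364 days = 263.8 years.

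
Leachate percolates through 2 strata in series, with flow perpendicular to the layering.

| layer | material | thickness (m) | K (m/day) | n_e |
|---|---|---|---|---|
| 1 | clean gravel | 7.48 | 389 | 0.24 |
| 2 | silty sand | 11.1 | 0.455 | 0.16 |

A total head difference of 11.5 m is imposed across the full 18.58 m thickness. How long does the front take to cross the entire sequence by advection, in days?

With flow normal to the layers, continuity requires the same specific discharge q through every layer.
Σ(b_i/K_i) = 7.48/389 + 11.1/0.455 = 24.41 d.
q = Δh / Σ(b_i/K_i) = 11.5 / 24.41 = 0.4710 m/day.
In each layer the seepage velocity is v_i = q/n_i, so the layer transit time is t_i = b_i·n_i / q:
  layer 1 (clean gravel): t_1 = 7.48 × 0.24 / 0.4710 = 3.811 d
  layer 2 (silty sand): t_2 = 11.1 × 0.16 / 0.4710 = 3.770 d
Total t = Σ t_i = 7.582 days.

7.58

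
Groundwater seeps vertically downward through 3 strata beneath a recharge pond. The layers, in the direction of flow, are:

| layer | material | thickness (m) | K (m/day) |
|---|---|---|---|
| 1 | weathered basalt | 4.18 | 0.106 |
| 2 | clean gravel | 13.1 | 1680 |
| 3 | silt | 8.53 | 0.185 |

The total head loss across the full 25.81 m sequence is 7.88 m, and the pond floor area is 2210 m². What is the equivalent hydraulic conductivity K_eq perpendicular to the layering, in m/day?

0.302

Flow is perpendicular to layering, so the layers act in series and the equivalent K is the thickness-weighted harmonic mean.
Total thickness L = 4.18 + 13.1 + 8.53 = 25.81 m.
Σ(b_i/K_i) = 4.18/0.106 + 13.1/1680 + 8.53/0.185 = 85.55 d.
K_eq = L / Σ(b_i/K_i) = 25.81 / 85.55 = 0.3017 m/day.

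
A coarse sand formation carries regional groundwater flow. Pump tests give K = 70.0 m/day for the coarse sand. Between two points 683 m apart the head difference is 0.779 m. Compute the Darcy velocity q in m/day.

0.0798

Hydraulic gradient i = Δh / L = 0.779 / 683 = 0.001141.
Specific discharge q = K · i = 70.00 × 0.001141 = 0.07984 m/day.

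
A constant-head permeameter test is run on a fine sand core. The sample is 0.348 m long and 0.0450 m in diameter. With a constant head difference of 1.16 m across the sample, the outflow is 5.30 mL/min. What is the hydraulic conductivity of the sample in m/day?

1.44

Cross-sectional area A = π·(d/2)² = π × (0.0450/2)² = 0.001590 m².
Convert discharge: 5.30 mL/min = 8.833e-08 m³/s.
Darcy's law rearranged: K = Q·L / (A·Δh) = 8.833e-08 × 0.348 / (0.001590 × 1.16) = 1.666e-05 m/s = 1.440 m/day.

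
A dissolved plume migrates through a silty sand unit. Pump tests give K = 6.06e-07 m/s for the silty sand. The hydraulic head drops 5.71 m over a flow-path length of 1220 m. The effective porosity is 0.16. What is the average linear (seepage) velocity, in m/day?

0.00153

Convert K: 6.06e-07 m/s × 86400 = 0.05236 m/day.
Hydraulic gradient i = Δh / L = 5.71 / 1220 = 0.004680.
Darcy flux q = K · i = 0.05236 × 0.004680 = 0.0002451 m/day.
Seepage velocity v = q / n_e = 0.0002451 / 0.16 = 0.001532 m/day.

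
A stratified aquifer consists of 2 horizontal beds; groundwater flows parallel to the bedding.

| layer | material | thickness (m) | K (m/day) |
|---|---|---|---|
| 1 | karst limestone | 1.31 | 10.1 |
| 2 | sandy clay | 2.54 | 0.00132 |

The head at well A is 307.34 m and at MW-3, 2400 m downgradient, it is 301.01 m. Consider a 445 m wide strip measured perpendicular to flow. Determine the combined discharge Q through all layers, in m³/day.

Flow is parallel to layering, so each bed carries its own Darcy discharge and the transmissivities add.
Σ(K_i·b_i) = 10.1×1.31 + 0.00132×2.54 = 13.23 m²/day.
Hydraulic gradient i = (307.34 − 301.01) / 2400 = 6.33 / 2400 = 0.002638.
Q = Σ(K_i·b_i) · W · i = 13.23 × 445 × 0.002638 = 15.53 m³/day.

15.5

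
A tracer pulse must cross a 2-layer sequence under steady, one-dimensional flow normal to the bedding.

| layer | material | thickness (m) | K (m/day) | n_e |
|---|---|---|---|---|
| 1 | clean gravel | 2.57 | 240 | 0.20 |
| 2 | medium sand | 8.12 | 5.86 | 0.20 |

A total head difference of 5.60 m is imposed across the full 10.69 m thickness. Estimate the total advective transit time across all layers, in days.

With flow normal to the layers, continuity requires the same specific discharge q through every layer.
Σ(b_i/K_i) = 2.57/240 + 8.12/5.86 = 1.396 d.
q = Δh / Σ(b_i/K_i) = 5.60 / 1.396 = 4.010 m/day.
In each layer the seepage velocity is v_i = q/n_i, so the layer transit time is t_i = b_i·n_i / q:
  layer 1 (clean gravel): t_1 = 2.57 × 0.20 / 4.010 = 0.1282 d
  layer 2 (medium sand): t_2 = 8.12 × 0.20 / 4.010 = 0.4049 d
Total t = Σ t_i = 0.5331 days.

0.533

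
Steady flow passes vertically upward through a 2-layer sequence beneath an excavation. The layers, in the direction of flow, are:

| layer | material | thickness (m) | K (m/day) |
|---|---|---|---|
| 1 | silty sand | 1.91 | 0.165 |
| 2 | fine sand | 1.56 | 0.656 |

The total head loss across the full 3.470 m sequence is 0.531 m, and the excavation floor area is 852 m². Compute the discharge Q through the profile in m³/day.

32.4

Flow is perpendicular to layering, so the layers act in series and the equivalent K is the thickness-weighted harmonic mean.
Total thickness L = 1.91 + 1.56 = 3.470 m.
Σ(b_i/K_i) = 1.91/0.165 + 1.56/0.656 = 13.95 d.
K_eq = L / Σ(b_i/K_i) = 3.470 / 13.95 = 0.2487 m/day.
Q = K_eq · A · (Δh/L) = 0.2487 × 852 × (0.531/3.470) = 32.42 m³/day.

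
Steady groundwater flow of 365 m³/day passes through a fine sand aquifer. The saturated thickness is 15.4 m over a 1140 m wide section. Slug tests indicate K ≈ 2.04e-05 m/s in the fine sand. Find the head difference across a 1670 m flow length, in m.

19.7

Convert K: 2.04e-05 m/s × 86400 = 1.763 m/day.
Cross-sectional area A = 1140 × 15.4 = 17556 m².
From Q = K·A·i, i = Q / (K·A) = 365 / (1.763 × 17556) = 0.01180.
Head loss Δh = i · L = 0.01180 × 1670 = 19.70 m.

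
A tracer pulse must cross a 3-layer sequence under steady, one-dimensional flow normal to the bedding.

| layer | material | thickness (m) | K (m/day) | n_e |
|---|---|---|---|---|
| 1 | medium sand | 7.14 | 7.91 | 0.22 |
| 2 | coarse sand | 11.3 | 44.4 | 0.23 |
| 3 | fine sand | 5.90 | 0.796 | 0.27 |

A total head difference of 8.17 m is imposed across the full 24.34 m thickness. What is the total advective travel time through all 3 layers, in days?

6.04

With flow normal to the layers, continuity requires the same specific discharge q through every layer.
Σ(b_i/K_i) = 7.14/7.91 + 11.3/44.4 + 5.90/0.796 = 8.569 d.
q = Δh / Σ(b_i/K_i) = 8.17 / 8.569 = 0.9534 m/day.
In each layer the seepage velocity is v_i = q/n_i, so the layer transit time is t_i = b_i·n_i / q:
  layer 1 (medium sand): t_1 = 7.14 × 0.22 / 0.9534 = 1.648 d
  layer 2 (coarse sand): t_2 = 11.3 × 0.23 / 0.9534 = 2.726 d
  layer 3 (fine sand): t_3 = 5.90 × 0.27 / 0.9534 = 1.671 d
Total t = Σ t_i = 6.044 days.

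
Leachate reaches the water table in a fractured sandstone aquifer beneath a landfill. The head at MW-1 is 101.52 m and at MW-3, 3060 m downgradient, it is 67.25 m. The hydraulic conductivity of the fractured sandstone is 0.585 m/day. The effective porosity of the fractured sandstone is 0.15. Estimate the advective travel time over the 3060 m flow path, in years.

192

Hydraulic gradient i = (101.52 − 67.25) / 3060 = 34.27 / 3060 = 0.01120.
Darcy flux q = K · i = 0.5850 × 0.01120 = 0.006552 m/day.
Seepage velocity v = q / n_e = 0.006552 / 0.15 = 0.04368 m/day.
Travel time t = L / v = 3060 / 0.04368 = 70059 days = 191.8 years.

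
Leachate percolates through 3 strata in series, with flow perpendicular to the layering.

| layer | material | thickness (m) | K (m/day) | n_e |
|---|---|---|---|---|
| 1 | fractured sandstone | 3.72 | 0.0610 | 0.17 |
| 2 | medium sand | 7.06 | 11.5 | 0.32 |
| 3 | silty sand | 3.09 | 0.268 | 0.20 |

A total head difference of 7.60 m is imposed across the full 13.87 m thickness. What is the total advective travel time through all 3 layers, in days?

With flow normal to the layers, continuity requires the same specific discharge q through every layer.
Σ(b_i/K_i) = 3.72/0.0610 + 7.06/11.5 + 3.09/0.268 = 73.13 d.
q = Δh / Σ(b_i/K_i) = 7.60 / 73.13 = 0.1039 m/day.
In each layer the seepage velocity is v_i = q/n_i, so the layer transit time is t_i = b_i·n_i / q:
  layer 1 (fractured sandstone): t_1 = 3.72 × 0.17 / 0.1039 = 6.085 d
  layer 2 (medium sand): t_2 = 7.06 × 0.32 / 0.1039 = 21.74 d
  layer 3 (silty sand): t_3 = 3.09 × 0.20 / 0.1039 = 5.946 d
Total t = Σ t_i = 33.77 days.

33.8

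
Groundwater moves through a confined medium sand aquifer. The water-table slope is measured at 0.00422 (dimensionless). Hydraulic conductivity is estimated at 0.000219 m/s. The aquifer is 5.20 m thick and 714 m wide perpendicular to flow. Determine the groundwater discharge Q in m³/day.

Convert K: 0.000219 m/s × 86400 = 18.92 m/day.
Cross-sectional area A = 714 × 5.20 = 3713 m².
Hydraulic gradient i = 0.00422.
Darcy's law: Q = K · A · i = 18.92 × 3713 × 0.004220 = 296.5 m³/day.

296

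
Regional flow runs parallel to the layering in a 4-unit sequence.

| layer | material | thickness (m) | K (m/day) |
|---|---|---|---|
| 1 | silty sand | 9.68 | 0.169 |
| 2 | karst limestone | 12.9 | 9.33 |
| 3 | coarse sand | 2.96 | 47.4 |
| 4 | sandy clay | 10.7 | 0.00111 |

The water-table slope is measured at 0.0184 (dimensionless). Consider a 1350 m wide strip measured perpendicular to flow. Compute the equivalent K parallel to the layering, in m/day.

Flow is parallel to layering, so each bed carries its own Darcy discharge and the transmissivities add.
Σ(K_i·b_i) = 0.169×9.68 + 9.33×12.9 + 47.4×2.96 + 0.00111×10.7 = 262.3 m²/day.
Total thickness b = 36.24 m, so K_eq = Σ(K_i·b_i)/b = 7.238 m/day.

7.24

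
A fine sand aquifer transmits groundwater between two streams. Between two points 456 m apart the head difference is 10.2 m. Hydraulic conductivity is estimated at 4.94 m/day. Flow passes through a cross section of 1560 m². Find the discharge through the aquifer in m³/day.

172

Hydraulic gradient i = Δh / L = 10.2 / 456 = 0.02237.
Darcy's law: Q = K · A · i = 4.940 × 1560 × 0.02237 = 172.4 m³/day.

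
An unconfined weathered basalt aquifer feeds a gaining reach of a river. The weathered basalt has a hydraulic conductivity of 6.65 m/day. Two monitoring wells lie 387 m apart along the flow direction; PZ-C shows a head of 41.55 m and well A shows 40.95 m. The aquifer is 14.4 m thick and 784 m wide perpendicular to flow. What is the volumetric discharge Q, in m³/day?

116

Cross-sectional area A = 784 × 14.4 = 11290 m².
Hydraulic gradient i = (41.55 − 40.95) / 387 = 0.6 / 387 = 0.001550.
Darcy's law: Q = K · A · i = 6.650 × 11290 × 0.001550 = 116.4 m³/day.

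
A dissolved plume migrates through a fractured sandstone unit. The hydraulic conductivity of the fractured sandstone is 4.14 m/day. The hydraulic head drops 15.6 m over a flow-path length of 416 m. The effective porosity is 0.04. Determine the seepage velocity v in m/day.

3.88

Hydraulic gradient i = Δh / L = 15.6 / 416 = 0.03750.
Darcy flux q = K · i = 4.140 × 0.03750 = 0.1552 m/day.
Seepage velocity v = q / n_e = 0.1552 / 0.04 = 3.881 m/day.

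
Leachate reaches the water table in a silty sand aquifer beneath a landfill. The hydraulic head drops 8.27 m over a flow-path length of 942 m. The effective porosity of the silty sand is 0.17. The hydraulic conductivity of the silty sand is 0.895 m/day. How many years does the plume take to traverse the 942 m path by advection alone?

55.8

Hydraulic gradient i = Δh / L = 8.27 / 942 = 0.008779.
Darcy flux q = K · i = 0.8950 × 0.008779 = 0.007857 m/day.
Seepage velocity v = q / n_e = 0.007857 / 0.17 = 0.04622 m/day.
Travel time t = L / v = 942 / 0.04622 = 20381 days = 55.80 years.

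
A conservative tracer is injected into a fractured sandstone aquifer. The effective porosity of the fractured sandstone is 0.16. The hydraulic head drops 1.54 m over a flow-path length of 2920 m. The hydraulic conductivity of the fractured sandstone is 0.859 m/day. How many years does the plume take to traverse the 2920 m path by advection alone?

2820

Hydraulic gradient i = Δh / L = 1.54 / 2920 = 0.0005274.
Darcy flux q = K · i = 0.8590 × 0.0005274 = 0.0004530 m/day.
Seepage velocity v = q / n_e = 0.0004530 / 0.16 = 0.002831 m/day.
Travel time t = L / v = 2920 / 0.002831 = 1.031e+06 days = 2823 years.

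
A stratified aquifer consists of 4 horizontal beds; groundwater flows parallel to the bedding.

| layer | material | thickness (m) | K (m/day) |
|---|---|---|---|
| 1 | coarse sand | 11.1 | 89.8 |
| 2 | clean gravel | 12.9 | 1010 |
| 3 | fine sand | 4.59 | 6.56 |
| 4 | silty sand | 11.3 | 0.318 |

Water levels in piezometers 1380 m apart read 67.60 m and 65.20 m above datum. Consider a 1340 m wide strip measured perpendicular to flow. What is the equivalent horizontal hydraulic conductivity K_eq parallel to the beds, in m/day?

352

Flow is parallel to layering, so each bed carries its own Darcy discharge and the transmissivities add.
Σ(K_i·b_i) = 89.8×11.1 + 1010×12.9 + 6.56×4.59 + 0.318×11.3 = 14059 m²/day.
Total thickness b = 39.89 m, so K_eq = Σ(K_i·b_i)/b = 352.5 m/day.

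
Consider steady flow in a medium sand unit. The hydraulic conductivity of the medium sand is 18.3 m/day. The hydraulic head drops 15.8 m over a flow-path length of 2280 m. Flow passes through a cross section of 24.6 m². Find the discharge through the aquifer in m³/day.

Hydraulic gradient i = Δh / L = 15.8 / 2280 = 0.006930.
Darcy's law: Q = K · A · i = 18.30 × 24.60 × 0.006930 = 3.120 m³/day.

3.12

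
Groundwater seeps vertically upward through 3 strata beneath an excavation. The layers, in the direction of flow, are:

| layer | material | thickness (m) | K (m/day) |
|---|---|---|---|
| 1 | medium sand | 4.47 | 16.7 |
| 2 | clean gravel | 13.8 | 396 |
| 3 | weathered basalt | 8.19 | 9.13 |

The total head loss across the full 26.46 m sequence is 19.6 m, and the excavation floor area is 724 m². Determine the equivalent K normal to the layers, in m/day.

Flow is perpendicular to layering, so the layers act in series and the equivalent K is the thickness-weighted harmonic mean.
Total thickness L = 4.47 + 13.8 + 8.19 = 26.46 m.
Σ(b_i/K_i) = 4.47/16.7 + 13.8/396 + 8.19/9.13 = 1.200 d.
K_eq = L / Σ(b_i/K_i) = 26.46 / 1.200 = 22.06 m/day.

22.1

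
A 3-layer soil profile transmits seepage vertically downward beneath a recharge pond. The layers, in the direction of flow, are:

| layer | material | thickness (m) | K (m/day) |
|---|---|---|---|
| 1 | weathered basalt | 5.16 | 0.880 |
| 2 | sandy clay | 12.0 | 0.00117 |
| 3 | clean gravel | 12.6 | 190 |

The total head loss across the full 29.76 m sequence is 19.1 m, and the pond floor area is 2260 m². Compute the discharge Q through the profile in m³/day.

4.21

Flow is perpendicular to layering, so the layers act in series and the equivalent K is the thickness-weighted harmonic mean.
Total thickness L = 5.16 + 12.0 + 12.6 = 29.76 m.
Σ(b_i/K_i) = 5.16/0.880 + 12.0/0.00117 + 12.6/190 = 10262 d.
K_eq = L / Σ(b_i/K_i) = 29.76 / 10262 = 0.002900 m/day.
Q = K_eq · A · (Δh/L) = 0.002900 × 2260 × (19.1/29.76) = 4.206 m³/day.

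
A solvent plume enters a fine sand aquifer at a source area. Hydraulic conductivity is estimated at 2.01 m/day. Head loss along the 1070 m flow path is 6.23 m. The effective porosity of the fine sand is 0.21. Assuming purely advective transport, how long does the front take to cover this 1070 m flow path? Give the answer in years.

52.6

Hydraulic gradient i = Δh / L = 6.23 / 1070 = 0.005822.
Darcy flux q = K · i = 2.010 × 0.005822 = 0.01170 m/day.
Seepage velocity v = q / n_e = 0.01170 / 0.21 = 0.05573 m/day.
Travel time t = L / v = 1070 / 0.05573 = 19200 days = 52.57 years.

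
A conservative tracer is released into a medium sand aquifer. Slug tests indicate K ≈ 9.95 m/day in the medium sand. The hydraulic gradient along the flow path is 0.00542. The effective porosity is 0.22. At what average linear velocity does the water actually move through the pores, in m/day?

0.245

Hydraulic gradient i = 0.00542.
Darcy flux q = K · i = 9.950 × 0.005420 = 0.05393 m/day.
Seepage velocity v = q / n_e = 0.05393 / 0.22 = 0.2451 m/day.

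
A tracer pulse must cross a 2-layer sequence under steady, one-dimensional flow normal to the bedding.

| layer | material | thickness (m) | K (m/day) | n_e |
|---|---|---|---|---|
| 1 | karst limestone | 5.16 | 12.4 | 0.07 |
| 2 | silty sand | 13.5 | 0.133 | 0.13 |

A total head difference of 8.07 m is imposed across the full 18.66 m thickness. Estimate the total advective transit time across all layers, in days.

26.7

With flow normal to the layers, continuity requires the same specific discharge q through every layer.
Σ(b_i/K_i) = 5.16/12.4 + 13.5/0.133 = 101.9 d.
q = Δh / Σ(b_i/K_i) = 8.07 / 101.9 = 0.07918 m/day.
In each layer the seepage velocity is v_i = q/n_i, so the layer transit time is t_i = b_i·n_i / q:
  layer 1 (karst limestone): t_1 = 5.16 × 0.07 / 0.07918 = 4.562 d
  layer 2 (silty sand): t_2 = 13.5 × 0.13 / 0.07918 = 22.16 d
Total t = Σ t_i = 26.73 days.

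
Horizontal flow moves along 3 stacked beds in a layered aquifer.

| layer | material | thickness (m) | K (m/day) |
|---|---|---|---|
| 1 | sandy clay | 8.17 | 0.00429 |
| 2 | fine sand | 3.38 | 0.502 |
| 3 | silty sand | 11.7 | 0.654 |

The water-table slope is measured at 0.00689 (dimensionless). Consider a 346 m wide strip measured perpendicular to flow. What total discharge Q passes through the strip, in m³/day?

22.4

Flow is parallel to layering, so each bed carries its own Darcy discharge and the transmissivities add.
Σ(K_i·b_i) = 0.00429×8.17 + 0.502×3.38 + 0.654×11.7 = 9.384 m²/day.
Hydraulic gradient i = 0.00689.
Q = Σ(K_i·b_i) · W · i = 9.384 × 346 × 0.006890 = 22.37 m³/day.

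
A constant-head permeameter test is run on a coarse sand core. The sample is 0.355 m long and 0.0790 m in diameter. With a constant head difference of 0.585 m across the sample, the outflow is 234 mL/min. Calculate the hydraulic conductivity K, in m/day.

Cross-sectional area A = π·(d/2)² = π × (0.0790/2)² = 0.004902 m².
Convert discharge: 234 mL/min = 3.900e-06 m³/s.
Darcy's law rearranged: K = Q·L / (A·Δh) = 3.900e-06 × 0.355 / (0.004902 × 0.585) = 0.0004828 m/s = 41.72 m/day.

41.7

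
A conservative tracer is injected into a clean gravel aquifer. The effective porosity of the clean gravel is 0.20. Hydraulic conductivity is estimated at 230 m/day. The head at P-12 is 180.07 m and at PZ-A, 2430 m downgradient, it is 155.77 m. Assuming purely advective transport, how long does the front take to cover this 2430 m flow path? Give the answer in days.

Hydraulic gradient i = (180.07 − 155.77) / 2430 = 24.3 / 2430 = 0.01000.
Darcy flux q = K · i = 230.0 × 0.01000 = 2.300 m/day.
Seepage velocity v = q / n_e = 2.300 / 0.20 = 11.50 m/day.
Travel time t = L / v = 2430 / 11.50 = 211.3 days.

211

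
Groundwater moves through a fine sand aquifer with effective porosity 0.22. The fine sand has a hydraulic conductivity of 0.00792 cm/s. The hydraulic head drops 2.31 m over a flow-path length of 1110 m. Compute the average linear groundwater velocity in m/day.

0.0647

Convert K: 0.00792 cm/s × 864 = 6.843 m/day.
Hydraulic gradient i = Δh / L = 2.31 / 1110 = 0.002081.
Darcy flux q = K · i = 6.843 × 0.002081 = 0.01424 m/day.
Seepage velocity v = q / n_e = 0.01424 / 0.22 = 0.06473 m/day.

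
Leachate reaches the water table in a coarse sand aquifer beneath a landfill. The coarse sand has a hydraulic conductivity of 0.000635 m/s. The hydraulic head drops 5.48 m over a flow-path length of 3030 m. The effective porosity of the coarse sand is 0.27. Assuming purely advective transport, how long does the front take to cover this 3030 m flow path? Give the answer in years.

Convert K: 0.000635 m/s × 86400 = 54.86 m/day.
Hydraulic gradient i = Δh / L = 5.48 / 3030 = 0.001809.
Darcy flux q = K · i = 54.86 × 0.001809 = 0.09923 m/day.
Seepage velocity v = q / n_e = 0.09923 / 0.27 = 0.3675 m/day.
Travel time t = L / v = 3030 / 0.3675 = 8245 days = 22.57 years.

22.6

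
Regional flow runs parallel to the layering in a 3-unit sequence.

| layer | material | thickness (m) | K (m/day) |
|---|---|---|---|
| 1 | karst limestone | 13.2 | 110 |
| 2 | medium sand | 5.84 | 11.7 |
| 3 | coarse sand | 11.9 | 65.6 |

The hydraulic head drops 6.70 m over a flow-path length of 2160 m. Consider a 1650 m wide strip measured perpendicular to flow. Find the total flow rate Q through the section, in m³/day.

11800

Flow is parallel to layering, so each bed carries its own Darcy discharge and the transmissivities add.
Σ(K_i·b_i) = 110×13.2 + 11.7×5.84 + 65.6×11.9 = 2301 m²/day.
Hydraulic gradient i = Δh / L = 6.70 / 2160 = 0.003102.
Q = Σ(K_i·b_i) · W · i = 2301 × 1650 × 0.003102 = 11776 m³/day.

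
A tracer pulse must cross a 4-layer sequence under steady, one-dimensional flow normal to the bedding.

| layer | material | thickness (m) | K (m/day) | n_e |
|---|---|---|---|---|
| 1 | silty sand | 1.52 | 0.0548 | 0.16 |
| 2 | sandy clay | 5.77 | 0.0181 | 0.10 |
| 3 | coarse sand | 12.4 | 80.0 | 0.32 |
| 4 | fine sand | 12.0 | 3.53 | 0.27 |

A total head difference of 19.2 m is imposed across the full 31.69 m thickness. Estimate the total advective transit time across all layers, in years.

With flow normal to the layers, continuity requires the same specific discharge q through every layer.
Σ(b_i/K_i) = 1.52/0.0548 + 5.77/0.0181 + 12.4/80.0 + 12.0/3.53 = 350.1 d.
q = Δh / Σ(b_i/K_i) = 19.2 / 350.1 = 0.05485 m/day.
In each layer the seepage velocity is v_i = q/n_i, so the layer transit time is t_i = b_i·n_i / q:
  layer 1 (silty sand): t_1 = 1.52 × 0.16 / 0.05485 = 4.434 d
  layer 2 (sandy clay): t_2 = 5.77 × 0.10 / 0.05485 = 10.52 d
  layer 3 (coarse sand): t_3 = 12.4 × 0.32 / 0.05485 = 72.35 d
  layer 4 (fine sand): t_4 = 12.0 × 0.27 / 0.05485 = 59.08 d
Total t = Σ t_i = 146.4 days = 0.4008 years.

0.401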